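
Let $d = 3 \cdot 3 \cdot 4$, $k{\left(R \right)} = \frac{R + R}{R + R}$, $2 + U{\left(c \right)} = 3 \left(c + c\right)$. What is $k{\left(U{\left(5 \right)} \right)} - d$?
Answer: $-35$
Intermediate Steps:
$U{\left(c \right)} = -2 + 6 c$ ($U{\left(c \right)} = -2 + 3 \left(c + c\right) = -2 + 3 \cdot 2 c = -2 + 6 c$)
$k{\left(R \right)} = 1$ ($k{\left(R \right)} = \frac{2 R}{2 R} = 2 R \frac{1}{2 R} = 1$)
$d = 36$ ($d = 9 \cdot 4 = 36$)
$k{\left(U{\left(5 \right)} \right)} - d = 1 - 36 = -35$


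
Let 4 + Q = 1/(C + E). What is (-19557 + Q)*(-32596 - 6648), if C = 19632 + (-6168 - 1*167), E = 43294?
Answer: 43442187728200/56591 ≈ 7.6765e+8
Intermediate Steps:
C = 13297 (C = 19632 + (-6168 - 167) = 19632 - 6335 = 13297)
Q = -226363/56591 (Q = -4 + 1/(13297 + 43294) = -4 + 1/56591 = -226363/56591 ≈ -4.0000)
(-19557 + Q)*(-32596 - 6648) = (-19557 - 226363/56591)*(-32596 - 6648) = -1106976550/56591*(-39244) = 43442187728200/56591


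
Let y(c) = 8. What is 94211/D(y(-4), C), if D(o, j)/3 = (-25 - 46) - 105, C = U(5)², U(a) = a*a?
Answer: -94211/528 ≈ -178.43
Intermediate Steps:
U(a) = a²
C = 625 (C = (5²)² = 25² = 625)
D(o, j) = -528 (D(o, j) = 3*((-25 - 46) - 105) = 3*(-71 - 105) = 3*(-176) = -528)
94211/D(y(-4), C) = 94211/(-528) = 94211*(-1/528) = -94211/528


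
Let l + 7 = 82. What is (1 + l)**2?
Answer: 5776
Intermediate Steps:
l = 75 (l = -7 + 82 = 75)
(1 + l)**2 = (1 + 75)**2 = 76**2 = 5776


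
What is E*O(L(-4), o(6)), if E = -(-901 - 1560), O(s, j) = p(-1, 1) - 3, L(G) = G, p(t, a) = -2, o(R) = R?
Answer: -12305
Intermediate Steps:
O(s, j) = -5 (O(s, j) = -2 - 3 = -5)
E = 2461 (E = -1*(-2461) = 2461)
E*O(L(-4), o(6)) = 2461*(-5) = -12305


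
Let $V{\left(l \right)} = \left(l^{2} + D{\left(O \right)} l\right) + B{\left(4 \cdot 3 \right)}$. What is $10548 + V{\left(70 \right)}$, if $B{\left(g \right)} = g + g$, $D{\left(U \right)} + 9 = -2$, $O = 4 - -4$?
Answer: $14702$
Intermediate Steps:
$O = 8$ ($O = 4 + 4 = 8$)
$D{\left(U \right)} = -11$ ($D{\left(U \right)} = -9 - 2 = -11$)
$B{\left(g \right)} = 2 g$
$V{\left(l \right)} = 24 + l^{2} - 11 l$ ($V{\left(l \right)} = \left(l^{2} - 11 l\right) + 2 \cdot 4 \cdot 3 = \left(l^{2} - 11 l\right) + 2 \cdot 12 = \left(l^{2} - 11 l\right) + 24 = 24 + l^{2} - 11 l$)
$10548 + V{\left(70 \right)} = 10548 + \left(24 + 70^{2} - 770\right) = 10548 + \left(24 + 4900 - 770\right) = 10548 + 4154 = 14702$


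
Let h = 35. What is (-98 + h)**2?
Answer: 3969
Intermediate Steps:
(-98 + h)**2 = (-98 + 35)**2 = (-63)**2 = 3969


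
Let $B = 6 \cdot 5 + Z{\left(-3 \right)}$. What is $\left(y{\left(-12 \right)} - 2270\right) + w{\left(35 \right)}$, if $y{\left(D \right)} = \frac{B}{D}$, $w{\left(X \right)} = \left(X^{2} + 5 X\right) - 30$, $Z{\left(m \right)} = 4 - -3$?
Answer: $- \frac{10837}{12} \approx -903.08$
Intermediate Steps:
$Z{\left(m \right)} = 7$ ($Z{\left(m \right)} = 4 + 3 = 7$)
$B = 37$ ($B = 6 \cdot 5 + 7 = 30 + 7 = 37$)
$w{\left(X \right)} = -30 + X^{2} + 5 X$
$y{\left(D \right)} = \frac{37}{D}$
$\left(y{\left(-12 \right)} - 2270\right) + w{\left(35 \right)} = \left(\frac{37}{-12} - 2270\right) + \left(-30 + 35^{2} + 5 \cdot 35\right) = \left(37 \left(- \frac{1}{12}\right) - 2270\right) + \left(-30 + 1225 + 175\right) = \left(- \frac{37}{12} - 2270\right) + 1370 = - \frac{27277}{12} + 1370 = - \frac{10837}{12}$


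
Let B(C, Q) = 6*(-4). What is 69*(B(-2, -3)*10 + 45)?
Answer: -13455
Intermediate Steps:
B(C, Q) = -24
69*(B(-2, -3)*10 + 45) = 69*(-24*10 + 45) = 69*(-240 + 45) = 69*(-195) = -13455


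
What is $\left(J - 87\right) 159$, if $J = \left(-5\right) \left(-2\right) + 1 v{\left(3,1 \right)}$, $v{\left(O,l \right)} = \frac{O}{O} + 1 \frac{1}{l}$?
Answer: $-11925$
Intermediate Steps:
$v{\left(O,l \right)} = 1 + \frac{1}{l}$
$J = 12$ ($J = \left(-5\right) \left(-2\right) + 1 \frac{1 + 1}{1} = 10 + 1 \cdot 1 \cdot 2 = 10 + 1 \cdot 2 = 10 + 2 = 12$)
$\left(J - 87\right) 159 = \left(12 - 87\right) 159 = \left(-75\right) 159 = -11925$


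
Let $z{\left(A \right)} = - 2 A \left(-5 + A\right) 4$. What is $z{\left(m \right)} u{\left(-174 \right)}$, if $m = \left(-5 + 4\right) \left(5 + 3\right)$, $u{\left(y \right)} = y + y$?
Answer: $289536$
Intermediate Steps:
$u{\left(y \right)} = 2 y$
$m = -8$ ($m = \left(-1\right) 8 = -8$)
$z{\left(A \right)} = - 2 A \left(-20 + 4 A\right)$
$z{\left(m \right)} u{\left(-174 \right)} = 8 \left(-8\right) \left(5 - -8\right) 2 \left(-174\right) = 8 \left(-8\right) \left(5 + 8\right) \left(-348\right) = 8 \left(-8\right) 13 \left(-348\right) = \left(-832\right) \left(-348\right) = 289536$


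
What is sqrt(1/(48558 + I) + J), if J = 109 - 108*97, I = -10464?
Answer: I*sqrt(15044101412718)/38094 ≈ 101.82*I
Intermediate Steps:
J = -10367 (J = 109 - 10476 = -10367)
sqrt(1/(48558 + I) + J) = sqrt(1/(48558 - 10464) - 10367) = sqrt(1/38094 - 10367) = sqrt(-394920497/38094) = I*sqrt(15044101412718)/38094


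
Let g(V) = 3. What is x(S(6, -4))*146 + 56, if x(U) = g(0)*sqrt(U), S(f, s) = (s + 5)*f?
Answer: 56 + 438*sqrt(6) ≈ 1128.9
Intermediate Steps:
S(f, s) = f*(5 + s) (S(f, s) = (5 + s)*f = f*(5 + s))
x(U) = 3*sqrt(U)
x(S(6, -4))*146 + 56 = (3*sqrt(6*(5 - 4)))*146 + 56 = (3*sqrt(6*1))*146 + 56 = (3*sqrt(6))*146 + 56 = 438*sqrt(6) + 56 = 56 + 438*sqrt(6)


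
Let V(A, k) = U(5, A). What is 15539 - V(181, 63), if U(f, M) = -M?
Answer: 15720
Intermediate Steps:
V(A, k) = -A
15539 - V(181, 63) = 15539 - (-1)*181 = 15539 - 1*(-181) = 15539 + 181 = 15720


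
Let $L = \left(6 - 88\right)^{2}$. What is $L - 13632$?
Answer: $-6908$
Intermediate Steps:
$L = 6724$ ($L = \left(-82\right)^{2} = 6724$)
$L - 13632 = 6724 - 13632 = -6908$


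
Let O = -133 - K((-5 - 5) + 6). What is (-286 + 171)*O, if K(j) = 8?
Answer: 16215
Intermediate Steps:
O = -141 (O = -133 - 1*8 = -133 - 8 = -141)
(-286 + 171)*O = (-286 + 171)*(-141) = -115*(-141) = 16215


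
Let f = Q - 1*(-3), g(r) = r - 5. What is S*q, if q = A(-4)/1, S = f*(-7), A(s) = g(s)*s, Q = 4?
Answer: -1764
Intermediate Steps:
g(r) = -5 + r
f = 7 (f = 4 - 1*(-3) = 4 + 3 = 7)
A(s) = s*(-5 + s) (A(s) = (-5 + s)*s = s*(-5 + s))
S = -49 (S = 7*(-7) = -49)
q = 36 (q = -4*(-5 - 4)/1 = -4*(-9)*1 = 36*1 = 36)
S*q = -49*36 = -1764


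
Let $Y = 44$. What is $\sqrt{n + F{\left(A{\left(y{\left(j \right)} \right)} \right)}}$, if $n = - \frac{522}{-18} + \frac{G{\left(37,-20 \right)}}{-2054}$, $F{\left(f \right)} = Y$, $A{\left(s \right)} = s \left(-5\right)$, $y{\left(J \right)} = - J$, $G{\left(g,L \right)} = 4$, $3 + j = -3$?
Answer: $\frac{\sqrt{76993163}}{1027} \approx 8.5439$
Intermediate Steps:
$j = -6$ ($j = -3 - 3 = -6$)
$A{\left(s \right)} = - 5 s$
$F{\left(f \right)} = 44$
$n = \frac{29781}{1027}$ ($n = - \frac{522}{-18} + \frac{4}{-2054} = \left(-522\right) \left(- \frac{1}{18}\right) + 4 \left(- \frac{1}{2054}\right) = 29 - \frac{2}{1027} = \frac{29781}{1027} \approx 28.998$)
$\sqrt{n + F{\left(A{\left(y{\left(j \right)} \right)} \right)}} = \sqrt{\frac{29781}{1027} + 44} = \sqrt{\frac{74969}{1027}} = \frac{\sqrt{76993163}}{1027}$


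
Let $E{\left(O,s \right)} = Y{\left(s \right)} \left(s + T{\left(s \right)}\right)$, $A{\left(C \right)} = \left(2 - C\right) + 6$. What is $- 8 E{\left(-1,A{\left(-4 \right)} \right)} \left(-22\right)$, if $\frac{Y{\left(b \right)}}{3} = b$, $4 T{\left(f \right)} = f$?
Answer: $95040$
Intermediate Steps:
$T{\left(f \right)} = \frac{f}{4}$
$Y{\left(b \right)} = 3 b$
$A{\left(C \right)} = 8 - C$
$E{\left(O,s \right)} = \frac{15 s^{2}}{4}$ ($E{\left(O,s \right)} = 3 s \left(s + \frac{s}{4}\right) = 3 s \frac{5 s}{4} = \frac{15 s^{2}}{4}$)
$- 8 E{\left(-1,A{\left(-4 \right)} \right)} \left(-22\right) = - 8 \frac{15 \left(8 - -4\right)^{2}}{4} \left(-22\right) = - 8 \frac{15 \left(8 + 4\right)^{2}}{4} \left(-22\right) = - 8 \frac{15 \cdot 12^{2}}{4} \left(-22\right) = - 8 \cdot \frac{15}{4} \cdot 144 \left(-22\right) = \left(-8\right) 540 \left(-22\right) = \left(-4320\right) \left(-22\right) = 95040$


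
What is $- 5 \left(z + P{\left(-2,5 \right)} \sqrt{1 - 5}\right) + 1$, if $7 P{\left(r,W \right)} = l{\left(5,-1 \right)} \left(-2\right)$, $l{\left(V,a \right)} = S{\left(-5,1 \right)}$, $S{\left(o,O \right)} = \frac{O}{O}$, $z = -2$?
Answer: $11 + \frac{20 i}{7} \approx 11.0 + 2.8571 i$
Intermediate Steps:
$S{\left(o,O \right)} = 1$
$l{\left(V,a \right)} = 1$
$P{\left(r,W \right)} = - \frac{2}{7}$ ($P{\left(r,W \right)} = \frac{1 \left(-2\right)}{7} = \frac{1}{7} \left(-2\right) = - \frac{2}{7}$)
$- 5 \left(z + P{\left(-2,5 \right)} \sqrt{1 - 5}\right) + 1 = - 5 \left(-2 - \frac{2 \sqrt{1 - 5}}{7}\right) + 1 = - 5 \left(-2 - \frac{2 \sqrt{-4}}{7}\right) + 1 = - 5 \left(-2 - \frac{2 \cdot 2 i}{7}\right) + 1 = - 5 \left(-2 - \frac{4 i}{7}\right) + 1 = \left(10 + \frac{20 i}{7}\right) + 1 = 11 + \frac{20 i}{7}$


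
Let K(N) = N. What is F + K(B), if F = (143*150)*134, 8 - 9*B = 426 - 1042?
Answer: 8623108/3 ≈ 2.8744e+6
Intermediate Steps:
B = 208/3 (B = 8/9 - (426 - 1042)/9 = 8/9 - 1/9*(-616) = 8/9 + 616/9 = 208/3 ≈ 69.333)
F = 2874300 (F = 21450*134 = 2874300)
F + K(B) = 2874300 + 208/3 = 8623108/3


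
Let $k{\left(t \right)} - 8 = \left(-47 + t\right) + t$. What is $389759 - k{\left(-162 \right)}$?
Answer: $390122$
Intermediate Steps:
$k{\left(t \right)} = -39 + 2 t$ ($k{\left(t \right)} = 8 + \left(\left(-47 + t\right) + t\right) = 8 + \left(-47 + 2 t\right) = -39 + 2 t$)
$389759 - k{\left(-162 \right)} = 389759 - \left(-39 + 2 \left(-162\right)\right) = 389759 - \left(-39 - 324\right) = 389759 - -363 = 389759 + 363 = 390122$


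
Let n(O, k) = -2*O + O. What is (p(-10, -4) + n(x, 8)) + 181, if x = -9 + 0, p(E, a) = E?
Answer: 180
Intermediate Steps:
x = -9
n(O, k) = -O
(p(-10, -4) + n(x, 8)) + 181 = (-10 - 1*(-9)) + 181 = (-10 + 9) + 181 = -1 + 181 = 180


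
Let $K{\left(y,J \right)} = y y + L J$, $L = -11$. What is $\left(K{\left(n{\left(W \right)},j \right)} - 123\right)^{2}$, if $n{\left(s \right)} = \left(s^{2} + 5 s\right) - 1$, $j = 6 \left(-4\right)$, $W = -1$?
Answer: $27556$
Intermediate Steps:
$j = -24$
$n{\left(s \right)} = -1 + s^{2} + 5 s$
$K{\left(y,J \right)} = y^{2} - 11 J$ ($K{\left(y,J \right)} = y y - 11 J = y^{2} - 11 J$)
$\left(K{\left(n{\left(W \right)},j \right)} - 123\right)^{2} = \left(\left(\left(-1 + \left(-1\right)^{2} + 5 \left(-1\right)\right)^{2} - -264\right) - 123\right)^{2} = \left(\left(\left(-1 + 1 - 5\right)^{2} + 264\right) - 123\right)^{2} = \left(\left(\left(-5\right)^{2} + 264\right) - 123\right)^{2} = \left(\left(25 + 264\right) - 123\right)^{2} = \left(289 - 123\right)^{2} = 166^{2} = 27556$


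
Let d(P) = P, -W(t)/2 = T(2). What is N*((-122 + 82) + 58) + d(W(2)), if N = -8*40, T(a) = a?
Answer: -5764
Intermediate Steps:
W(t) = -4 (W(t) = -2*2 = -4)
N = -320
N*((-122 + 82) + 58) + d(W(2)) = -320*((-122 + 82) + 58) - 4 = -320*(-40 + 58) - 4 = -320*18 - 4 = -5760 - 4 = -5764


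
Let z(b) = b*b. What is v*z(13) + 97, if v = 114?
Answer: 19363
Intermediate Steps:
z(b) = b**2
v*z(13) + 97 = 114*13**2 + 97 = 114*169 + 97 = 19266 + 97 = 19363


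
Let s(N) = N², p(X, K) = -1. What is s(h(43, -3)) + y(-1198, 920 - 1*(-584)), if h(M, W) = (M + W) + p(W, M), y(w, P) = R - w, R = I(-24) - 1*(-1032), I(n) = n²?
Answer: 4327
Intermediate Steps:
R = 1608 (R = (-24)² - 1*(-1032) = 576 + 1032 = 1608)
y(w, P) = 1608 - w
h(M, W) = -1 + M + W (h(M, W) = (M + W) - 1 = -1 + M + W)
s(h(43, -3)) + y(-1198, 920 - 1*(-584)) = (-1 + 43 - 3)² + (1608 - 1*(-1198)) = 39² + (1608 + 1198) = 1521 + 2806 = 4327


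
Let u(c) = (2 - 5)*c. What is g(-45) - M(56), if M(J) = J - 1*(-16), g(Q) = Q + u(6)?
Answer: -135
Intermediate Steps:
u(c) = -3*c
g(Q) = -18 + Q (g(Q) = Q - 3*6 = Q - 18 = -18 + Q)
M(J) = 16 + J (M(J) = J + 16 = 16 + J)
g(-45) - M(56) = (-18 - 45) - (16 + 56) = -63 - 1*72 = -63 - 72 = -135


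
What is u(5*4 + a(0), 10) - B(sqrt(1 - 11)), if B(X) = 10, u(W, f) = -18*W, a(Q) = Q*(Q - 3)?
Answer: -370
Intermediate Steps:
a(Q) = Q*(-3 + Q)
u(5*4 + a(0), 10) - B(sqrt(1 - 11)) = -18*(5*4 + 0*(-3 + 0)) - 1*10 = -18*(20 + 0*(-3)) - 10 = -18*(20 + 0) - 10 = -18*20 - 10 = -360 - 10 = -370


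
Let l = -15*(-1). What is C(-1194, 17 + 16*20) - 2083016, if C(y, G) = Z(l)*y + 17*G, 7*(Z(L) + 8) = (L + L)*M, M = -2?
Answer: -14402505/7 ≈ -2.0575e+6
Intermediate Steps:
l = 15
Z(L) = -8 - 4*L/7 (Z(L) = -8 + ((L + L)*(-2))/7 = -8 + ((2*L)*(-2))/7 = -8 + (-4*L)/7 = -8 - 4*L/7)
C(y, G) = 17*G - 116*y/7 (C(y, G) = (-8 - 4/7*15)*y + 17*G = (-8 - 60/7)*y + 17*G = -116*y/7 + 17*G = 17*G - 116*y/7)
C(-1194, 17 + 16*20) - 2083016 = (17*(17 + 16*20) - 116/7*(-1194)) - 2083016 = (17*(17 + 320) + 138504/7) - 2083016 = (17*337 + 138504/7) - 2083016 = (5729 + 138504/7) - 2083016 = 178607/7 - 2083016 = -14402505/7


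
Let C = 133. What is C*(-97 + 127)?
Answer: 3990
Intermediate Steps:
C*(-97 + 127) = 133*(-97 + 127) = 133*30 = 3990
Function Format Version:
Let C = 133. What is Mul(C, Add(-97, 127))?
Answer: 3990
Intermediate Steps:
Mul(C, Add(-97, 127)) = Mul(133, Add(-97, 127)) = Mul(133, 30) = 3990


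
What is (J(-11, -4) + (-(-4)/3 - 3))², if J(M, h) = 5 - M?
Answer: 1849/9 ≈ 205.44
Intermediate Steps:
(J(-11, -4) + (-(-4)/3 - 3))² = ((5 - 1*(-11)) + (-(-4)/3 - 3))² = ((5 + 11) + (-(-4)/3 - 3))² = (16 + (-1*(-4/3) - 3))² = (16 + (4/3 - 3))² = (16 - 5/3)² = (43/3)² = 1849/9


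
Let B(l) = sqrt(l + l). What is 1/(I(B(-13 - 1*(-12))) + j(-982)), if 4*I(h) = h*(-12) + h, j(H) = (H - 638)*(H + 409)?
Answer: 7426080/6893333020921 + 22*I*sqrt(2)/6893333020921 ≈ 1.0773e-6 + 4.5134e-12*I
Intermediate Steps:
B(l) = sqrt(2)*sqrt(l) (B(l) = sqrt(2*l) = sqrt(2)*sqrt(l))
j(H) = (-638 + H)*(409 + H)
I(h) = -11*h/4 (I(h) = (h*(-12) + h)/4 = (-12*h + h)/4 = (-11*h)/4 = -11*h/4)
1/(I(B(-13 - 1*(-12))) + j(-982)) = 1/(-11*sqrt(2)*sqrt(-13 - 1*(-12))/4 + (-260942 + (-982)**2 - 229*(-982))) = 1/(-11*sqrt(2)*sqrt(-13 + 12)/4 + (-260942 + 964324 + 224878)) = 1/(-11*sqrt(2)*sqrt(-1)/4 + 928260) = 1/(-11*sqrt(2)*I/4 + 928260) = 1/(-11*I*sqrt(2)/4 + 928260) = 1/(928260 - 11*I*sqrt(2)/4)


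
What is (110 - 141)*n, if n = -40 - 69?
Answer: 3379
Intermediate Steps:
n = -109
(110 - 141)*n = (110 - 141)*(-109) = -31*(-109) = 3379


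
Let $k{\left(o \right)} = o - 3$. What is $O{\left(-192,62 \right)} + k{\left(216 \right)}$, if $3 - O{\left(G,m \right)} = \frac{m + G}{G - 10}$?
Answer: $\frac{21751}{101} \approx 215.36$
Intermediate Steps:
$k{\left(o \right)} = -3 + o$
$O{\left(G,m \right)} = 3 - \frac{G + m}{-10 + G}$ ($O{\left(G,m \right)} = 3 - \frac{m + G}{G - 10} = 3 - \frac{G + m}{-10 + G}$)
$O{\left(-192,62 \right)} + k{\left(216 \right)} = \frac{-30 - 62 + 2 \left(-192\right)}{-10 - 192} + \left(-3 + 216\right) = \frac{-30 - 62 - 384}{-202} + 213 = \left(- \frac{1}{202}\right) \left(-476\right) + 213 = \frac{238}{101} + 213 = \frac{21751}{101}$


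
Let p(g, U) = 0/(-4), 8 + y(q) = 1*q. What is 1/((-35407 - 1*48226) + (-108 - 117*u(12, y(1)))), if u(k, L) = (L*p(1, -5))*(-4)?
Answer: -1/83741 ≈ -1.1942e-5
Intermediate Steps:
y(q) = -8 + q (y(q) = -8 + 1*q = -8 + q)
p(g, U) = 0 (p(g, U) = 0*(-¼) = 0)
u(k, L) = 0 (u(k, L) = (L*0)*(-4) = 0*(-4) = 0)
1/((-35407 - 1*48226) + (-108 - 117*u(12, y(1)))) = 1/((-35407 - 1*48226) + (-108 - 117*0)) = 1/((-35407 - 48226) + (-108 + 0)) = 1/(-83633 - 108) = 1/(-83741) = -1/83741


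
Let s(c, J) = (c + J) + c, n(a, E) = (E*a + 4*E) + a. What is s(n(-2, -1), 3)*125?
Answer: -625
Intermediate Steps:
n(a, E) = a + 4*E + E*a (n(a, E) = (4*E + E*a) + a = a + 4*E + E*a)
s(c, J) = J + 2*c (s(c, J) = (J + c) + c = J + 2*c)
s(n(-2, -1), 3)*125 = (3 + 2*(-2 + 4*(-1) - 1*(-2)))*125 = (3 + 2*(-2 - 4 + 2))*125 = (3 + 2*(-4))*125 = (3 - 8)*125 = -5*125 = -625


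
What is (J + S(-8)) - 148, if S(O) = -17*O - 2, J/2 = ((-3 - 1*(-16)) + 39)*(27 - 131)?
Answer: -10830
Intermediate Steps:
J = -10816 (J = 2*(((-3 - 1*(-16)) + 39)*(27 - 131)) = 2*(((-3 + 16) + 39)*(-104)) = 2*((13 + 39)*(-104)) = 2*(52*(-104)) = 2*(-5408) = -10816)
S(O) = -2 - 17*O
(J + S(-8)) - 148 = (-10816 + (-2 - 17*(-8))) - 148 = (-10816 + (-2 + 136)) - 148 = (-10816 + 134) - 148 = -10682 - 148 = -10830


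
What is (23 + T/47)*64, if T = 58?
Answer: 72896/47 ≈ 1551.0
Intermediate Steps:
(23 + T/47)*64 = (23 + 58/47)*64 = (1139/47)*64 = 72896/47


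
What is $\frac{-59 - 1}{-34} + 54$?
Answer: $\frac{948}{17} \approx 55.765$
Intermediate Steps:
$\frac{-59 - 1}{-34} + 54 = - \frac{-59 - 1}{34} + 54 = \left(- \frac{1}{34}\right) \left(-60\right) + 54 = \frac{30}{17} + 54 = \frac{948}{17}$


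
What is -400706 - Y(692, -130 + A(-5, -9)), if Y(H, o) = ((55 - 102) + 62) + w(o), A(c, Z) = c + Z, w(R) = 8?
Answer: -400729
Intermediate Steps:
A(c, Z) = Z + c
Y(H, o) = 23 (Y(H, o) = ((55 - 102) + 62) + 8 = (-47 + 62) + 8 = 15 + 8 = 23)
-400706 - Y(692, -130 + A(-5, -9)) = -400706 - 1*23 = -400706 - 23 = -400729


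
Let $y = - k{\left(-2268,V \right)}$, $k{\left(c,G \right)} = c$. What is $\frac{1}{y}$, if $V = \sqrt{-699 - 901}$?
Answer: $\frac{1}{2268} \approx 0.00044092$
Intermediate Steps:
$V = 40 i$ ($V = \sqrt{-1600} = 40 i \approx 40.0 i$)
$y = 2268$ ($y = \left(-1\right) \left(-2268\right) = 2268$)
$\frac{1}{y} = \frac{1}{2268}$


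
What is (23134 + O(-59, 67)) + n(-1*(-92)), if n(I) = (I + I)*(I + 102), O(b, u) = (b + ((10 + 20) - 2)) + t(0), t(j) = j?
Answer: 58799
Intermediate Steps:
O(b, u) = 28 + b (O(b, u) = (b + ((10 + 20) - 2)) + 0 = (b + (30 - 2)) + 0 = (b + 28) + 0 = (28 + b) + 0 = 28 + b)
n(I) = 2*I*(102 + I) (n(I) = (2*I)*(102 + I) = 2*I*(102 + I))
(23134 + O(-59, 67)) + n(-1*(-92)) = (23134 + (28 - 59)) + 2*(-1*(-92))*(102 - 1*(-92)) = (23134 - 31) + 2*92*(102 + 92) = 23103 + 2*92*194 = 23103 + 35696 = 58799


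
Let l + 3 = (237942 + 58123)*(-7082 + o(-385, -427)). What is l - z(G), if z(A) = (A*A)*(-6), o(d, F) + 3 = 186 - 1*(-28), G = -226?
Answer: -2033956162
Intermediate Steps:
o(d, F) = 211 (o(d, F) = -3 + (186 - 1*(-28)) = -3 + (186 + 28) = -3 + 214 = 211)
z(A) = -6*A² (z(A) = A²*(-6) = -6*A²)
l = -2034262618 (l = -3 + (237942 + 58123)*(-7082 + 211) = -3 + 296065*(-6871) = -3 - 2034262615 = -2034262618)
l - z(G) = -2034262618 - (-6)*(-226)² = -2034262618 - (-6)*51076 = -2034262618 - 1*(-306456) = -2034262618 + 306456 = -2033956162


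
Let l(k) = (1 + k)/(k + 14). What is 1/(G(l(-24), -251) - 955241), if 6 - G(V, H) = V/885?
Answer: -8850/8453829773 ≈ -1.0469e-6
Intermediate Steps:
l(k) = (1 + k)/(14 + k)
G(V, H) = 6 - V/885
1/(G(l(-24), -251) - 955241) = 1/((6 - (1 - 24)/(885*(14 - 24))) - 955241) = 1/((6 - (-23)/(885*(-10))) - 955241) = 1/((6 - (-1)*(-23)/8850) - 955241) = 1/((6 - 1/885*23/10) - 955241) = 1/((6 - 23/8850) - 955241) = 1/(53077/8850 - 955241) = 1/(-8453829773/8850) = -8850/8453829773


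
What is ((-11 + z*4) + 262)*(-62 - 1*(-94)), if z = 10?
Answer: 9312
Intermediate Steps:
((-11 + z*4) + 262)*(-62 - 1*(-94)) = ((-11 + 10*4) + 262)*(-62 - 1*(-94)) = ((-11 + 40) + 262)*(-62 + 94) = (29 + 262)*32 = 291*32 = 9312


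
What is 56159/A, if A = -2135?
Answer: -56159/2135 ≈ -26.304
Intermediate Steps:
56159/A = 56159/(-2135) = 56159*(-1/2135) = -56159/2135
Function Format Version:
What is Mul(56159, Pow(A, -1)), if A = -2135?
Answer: Rational(-56159, 2135) ≈ -26.304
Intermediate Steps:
Mul(56159, Pow(A, -1)) = Mul(56159, Pow(-2135, -1)) = Mul(56159, Rational(-1, 2135)) = Rational(-56159, 2135)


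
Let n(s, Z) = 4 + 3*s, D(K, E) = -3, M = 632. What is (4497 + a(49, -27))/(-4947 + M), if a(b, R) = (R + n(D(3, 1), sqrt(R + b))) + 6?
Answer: -4471/4315 ≈ -1.0362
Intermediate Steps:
a(b, R) = 1 + R (a(b, R) = (R + (4 + 3*(-3))) + 6 = (R + (4 - 9)) + 6 = (R - 5) + 6 = (-5 + R) + 6 = 1 + R)
(4497 + a(49, -27))/(-4947 + M) = (4497 + (1 - 27))/(-4947 + 632) = (4497 - 26)/(-4315) = 4471*(-1/4315) = -4471/4315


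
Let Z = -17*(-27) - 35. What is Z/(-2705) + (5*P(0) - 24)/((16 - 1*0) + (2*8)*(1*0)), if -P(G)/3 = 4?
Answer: -58501/10820 ≈ -5.4067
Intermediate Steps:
P(G) = -12 (P(G) = -3*4 = -12)
Z = 424 (Z = 459 - 35 = 424)
Z/(-2705) + (5*P(0) - 24)/((16 - 1*0) + (2*8)*(1*0)) = 424/(-2705) + (5*(-12) - 24)/((16 - 1*0) + (2*8)*(1*0)) = 424*(-1/2705) + (-60 - 24)/((16 + 0) + 16*0) = -424/2705 - 84/(16 + 0) = -424/2705 - 84/16 = -424/2705 - 84*1/16 = -424/2705 - 21/4 = -58501/10820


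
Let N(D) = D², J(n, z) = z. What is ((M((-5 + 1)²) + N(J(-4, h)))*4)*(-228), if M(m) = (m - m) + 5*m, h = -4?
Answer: -87552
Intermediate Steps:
M(m) = 5*m (M(m) = 0 + 5*m = 5*m)
((M((-5 + 1)²) + N(J(-4, h)))*4)*(-228) = ((5*(-5 + 1)² + (-4)²)*4)*(-228) = ((5*(-4)² + 16)*4)*(-228) = ((5*16 + 16)*4)*(-228) = ((80 + 16)*4)*(-228) = (96*4)*(-228) = 384*(-228) = -87552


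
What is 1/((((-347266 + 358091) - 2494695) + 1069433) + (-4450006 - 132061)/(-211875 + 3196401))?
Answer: -2984526/4221428583929 ≈ -7.0699e-7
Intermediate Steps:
1/((((-347266 + 358091) - 2494695) + 1069433) + (-4450006 - 132061)/(-211875 + 3196401)) = 1/(((10825 - 2494695) + 1069433) - 4582067/2984526) = 1/((-2483870 + 1069433) - 4582067*1/2984526) = 1/(-1414437 - 4582067/2984526) = 1/(-4221428583929/2984526) = -2984526/4221428583929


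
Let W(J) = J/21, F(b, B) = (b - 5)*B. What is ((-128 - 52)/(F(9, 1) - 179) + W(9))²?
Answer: 2601/1225 ≈ 2.1233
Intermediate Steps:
F(b, B) = B*(-5 + b) (F(b, B) = (-5 + b)*B = B*(-5 + b))
W(J) = J/21 (W(J) = J*(1/21) = J/21)
((-128 - 52)/(F(9, 1) - 179) + W(9))² = ((-128 - 52)/(1*(-5 + 9) - 179) + (1/21)*9)² = (-180/(1*4 - 179) + 3/7)² = (-180/(4 - 179) + 3/7)² = (-180/(-175) + 3/7)² = (-180*(-1/175) + 3/7)² = (36/35 + 3/7)² = (51/35)² = 2601/1225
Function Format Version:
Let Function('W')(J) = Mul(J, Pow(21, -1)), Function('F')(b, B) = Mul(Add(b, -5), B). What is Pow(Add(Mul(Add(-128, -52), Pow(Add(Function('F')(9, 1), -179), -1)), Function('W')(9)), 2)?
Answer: Rational(2601, 1225) ≈ 2.1233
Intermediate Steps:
Function('F')(b, B) = Mul(B, Add(-5, b)) (Function('F')(b, B) = Mul(Add(-5, b), B) = Mul(B, Add(-5, b)))
Function('W')(J) = Mul(Rational(1, 21), J) (Function('W')(J) = Mul(J, Rational(1, 21)) = Mul(Rational(1, 21), J))
Pow(Add(Mul(Add(-128, -52), Pow(Add(Function('F')(9, 1), -179), -1)), Function('W')(9)), 2) = Pow(Add(Mul(Add(-128, -52), Pow(Add(Mul(1, Add(-5, 9)), -179), -1)), Mul(Rational(1, 21), 9)), 2) = Pow(Add(Mul(-180, Pow(Add(Mul(1, 4), -179), -1)), Rational(3, 7)), 2) = Pow(Add(Mul(-180, Pow(Add(4, -179), -1)), Rational(3, 7)), 2) = Pow(Add(Mul(-180, Pow(-175, -1)), Rational(3, 7)), 2) = Pow(Add(Mul(-180, Rational(-1, 175)), Rational(3, 7)), 2) = Pow(Add(Rational(36, 35), Rational(3, 7)), 2) = Pow(Rational(51, 35), 2) = Rational(2601, 1225)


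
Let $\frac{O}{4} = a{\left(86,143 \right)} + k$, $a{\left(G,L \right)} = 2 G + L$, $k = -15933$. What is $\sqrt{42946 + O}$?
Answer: $i \sqrt{19526} \approx 139.74 i$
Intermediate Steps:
$a{\left(G,L \right)} = L + 2 G$
$O = -62472$ ($O = 4 \left(\left(143 + 2 \cdot 86\right) - 15933\right) = 4 \left(\left(143 + 172\right) - 15933\right) = 4 \left(315 - 15933\right) = 4 \left(-15618\right) = -62472$)
$\sqrt{42946 + O} = \sqrt{42946 - 62472} = \sqrt{-19526} = i \sqrt{19526}$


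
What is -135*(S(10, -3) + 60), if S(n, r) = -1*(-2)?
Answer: -8370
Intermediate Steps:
S(n, r) = 2
-135*(S(10, -3) + 60) = -135*(2 + 60) = -135*62 = -8370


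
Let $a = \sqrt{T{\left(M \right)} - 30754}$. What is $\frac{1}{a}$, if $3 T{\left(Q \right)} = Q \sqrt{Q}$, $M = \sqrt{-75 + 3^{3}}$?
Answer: $\frac{\sqrt{6}}{2 \sqrt{-46131 + 4 \cdot 3^{\frac{3}{4}} i^{\frac{3}{2}}}} \approx 3.984 \cdot 10^{-7} - 0.0057019 i$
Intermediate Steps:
$M = 4 i \sqrt{3}$ ($M = \sqrt{-75 + 27} = \sqrt{-48} = 4 i \sqrt{3} \approx 6.9282 i$)
$T{\left(Q \right)} = \frac{Q^{\frac{3}{2}}}{3}$ ($T{\left(Q \right)} = \frac{Q \sqrt{Q}}{3} = \frac{Q^{\frac{3}{2}}}{3}$)
$a = \sqrt{-30754 + \frac{8 \cdot 3^{\frac{3}{4}} i^{\frac{3}{2}}}{3}}$ ($a = \sqrt{\frac{\left(4 i \sqrt{3}\right)^{\frac{3}{2}}}{3} - 30754} = \sqrt{\frac{8 \cdot 3^{\frac{3}{4}} i^{\frac{3}{2}}}{3} - 30754} = \sqrt{-30754 + \frac{8 \cdot 3^{\frac{3}{4}} i^{\frac{3}{2}}}{3}} \approx 0.012 + 175.38 i$)
$\frac{1}{a} = \frac{1}{\frac{1}{3} \sqrt{-276786 + 24 \cdot 3^{\frac{3}{4}} i^{\frac{3}{2}}}} = \frac{3}{\sqrt{-276786 + 24 \cdot 3^{\frac{3}{4}} i^{\frac{3}{2}}}}$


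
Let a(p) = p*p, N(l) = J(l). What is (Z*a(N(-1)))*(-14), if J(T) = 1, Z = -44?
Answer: 616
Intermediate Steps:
N(l) = 1
a(p) = p²
(Z*a(N(-1)))*(-14) = -44*1²*(-14) = -44*1*(-14) = -44*(-14) = 616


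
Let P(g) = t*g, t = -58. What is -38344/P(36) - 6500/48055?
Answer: 45726223/2508471 ≈ 18.229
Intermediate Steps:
P(g) = -58*g
-38344/P(36) - 6500/48055 = -38344/((-58*36)) - 6500/48055 = -38344/(-2088) - 6500*1/48055 = -38344*(-1/2088) - 1300/9611 = 4793/261 - 1300/9611 = 45726223/2508471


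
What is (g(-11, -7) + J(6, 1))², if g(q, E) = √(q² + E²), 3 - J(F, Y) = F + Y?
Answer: (4 - √170)² ≈ 81.693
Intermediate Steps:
J(F, Y) = 3 - F - Y (J(F, Y) = 3 - (F + Y) = 3 + (-F - Y) = 3 - F - Y)
g(q, E) = √(E² + q²)
(g(-11, -7) + J(6, 1))² = (√((-7)² + (-11)²) + (3 - 1*6 - 1*1))² = (√(49 + 121) + (3 - 6 - 1))² = (√170 - 4)² = (-4 + √170)²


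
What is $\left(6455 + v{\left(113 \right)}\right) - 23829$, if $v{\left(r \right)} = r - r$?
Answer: $-17374$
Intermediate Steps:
$v{\left(r \right)} = 0$
$\left(6455 + v{\left(113 \right)}\right) - 23829 = \left(6455 + 0\right) - 23829 = 6455 - 23829 = -17374$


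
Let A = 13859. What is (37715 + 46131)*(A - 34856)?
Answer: -1760514462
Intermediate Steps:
(37715 + 46131)*(A - 34856) = (37715 + 46131)*(13859 - 34856) = 83846*(-20997) = -1760514462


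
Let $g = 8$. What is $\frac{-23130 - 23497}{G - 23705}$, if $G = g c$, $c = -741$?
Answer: $\frac{46627}{29633} \approx 1.5735$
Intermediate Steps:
$G = -5928$ ($G = 8 \left(-741\right) = -5928$)
$\frac{-23130 - 23497}{G - 23705} = \frac{-23130 - 23497}{-5928 - 23705} = - \frac{46627}{-29633} = \left(-46627\right) \left(- \frac{1}{29633}\right) = \frac{46627}{29633}$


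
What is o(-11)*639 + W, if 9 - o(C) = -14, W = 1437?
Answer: 16134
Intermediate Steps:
o(C) = 23 (o(C) = 9 - 1*(-14) = 9 + 14 = 23)
o(-11)*639 + W = 23*639 + 1437 = 14697 + 1437 = 16134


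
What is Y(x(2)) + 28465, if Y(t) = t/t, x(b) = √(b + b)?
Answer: 28466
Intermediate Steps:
x(b) = √2*√b (x(b) = √(2*b) = √2*√b)
Y(t) = 1
Y(x(2)) + 28465 = 1 + 28465 = 28466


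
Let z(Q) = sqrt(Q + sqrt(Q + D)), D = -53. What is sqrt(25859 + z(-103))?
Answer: sqrt(25859 + sqrt(-103 + 2*I*sqrt(39))) ≈ 160.81 + 0.0316*I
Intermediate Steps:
z(Q) = sqrt(Q + sqrt(-53 + Q)) (z(Q) = sqrt(Q + sqrt(Q - 53)) = sqrt(Q + sqrt(-53 + Q)))
sqrt(25859 + z(-103)) = sqrt(25859 + sqrt(-103 + sqrt(-53 - 103))) = sqrt(25859 + sqrt(-103 + sqrt(-156))) = sqrt(25859 + sqrt(-103 + 2*I*sqrt(39)))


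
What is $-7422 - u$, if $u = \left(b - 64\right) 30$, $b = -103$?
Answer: $-2412$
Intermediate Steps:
$u = -5010$ ($u = \left(-103 - 64\right) 30 = \left(-167\right) 30 = -5010$)
$-7422 - u = -7422 - -5010 = -7422 + 5010 = -2412$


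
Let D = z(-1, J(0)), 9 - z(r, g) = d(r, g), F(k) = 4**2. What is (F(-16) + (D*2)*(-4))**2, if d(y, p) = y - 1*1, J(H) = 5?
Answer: 5184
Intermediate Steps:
F(k) = 16
d(y, p) = -1 + y (d(y, p) = y - 1 = -1 + y)
z(r, g) = 10 - r (z(r, g) = 9 - (-1 + r) = 9 + (1 - r) = 10 - r)
D = 11 (D = 10 - 1*(-1) = 10 + 1 = 11)
(F(-16) + (D*2)*(-4))**2 = (16 + (11*2)*(-4))**2 = (16 + 22*(-4))**2 = (16 - 88)**2 = (-72)**2 = 5184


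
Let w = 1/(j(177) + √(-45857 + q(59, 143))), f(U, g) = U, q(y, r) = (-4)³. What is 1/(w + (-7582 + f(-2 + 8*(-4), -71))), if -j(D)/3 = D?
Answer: -2497149843/19018297248385 + I*√45921/19018297248385 ≈ -0.0001313 + 1.1268e-11*I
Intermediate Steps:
q(y, r) = -64
j(D) = -3*D
w = 1/(-531 + I*√45921) (w = 1/(-3*177 + √(-45857 - 64)) = 1/(-531 + √(-45921)) = 1/(-531 + I*√45921) ≈ -0.0016195 - 0.00065356*I)
1/(w + (-7582 + f(-2 + 8*(-4), -71))) = 1/((-177/109294 - I*√45921/327882) + (-7582 + (-2 + 8*(-4)))) = 1/((-177/109294 - I*√45921/327882) + (-7582 + (-2 - 32))) = 1/((-177/109294 - I*√45921/327882) + (-7582 - 34)) = 1/((-177/109294 - I*√45921/327882) - 7616) = 1/(-832383281/109294 - I*√45921/327882)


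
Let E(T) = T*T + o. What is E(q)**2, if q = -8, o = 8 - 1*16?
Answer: 3136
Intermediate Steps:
o = -8 (o = 8 - 16 = -8)
E(T) = -8 + T**2 (E(T) = T*T - 8 = T**2 - 8 = -8 + T**2)
E(q)**2 = (-8 + (-8)**2)**2 = (-8 + 64)**2 = 56**2 = 3136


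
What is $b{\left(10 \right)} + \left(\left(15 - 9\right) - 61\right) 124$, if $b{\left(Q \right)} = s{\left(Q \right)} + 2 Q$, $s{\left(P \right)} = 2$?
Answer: $-6798$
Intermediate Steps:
$b{\left(Q \right)} = 2 + 2 Q$
$b{\left(10 \right)} + \left(\left(15 - 9\right) - 61\right) 124 = \left(2 + 2 \cdot 10\right) + \left(\left(15 - 9\right) - 61\right) 124 = \left(2 + 20\right) + \left(6 - 61\right) 124 = 22 - 6820 = -6798$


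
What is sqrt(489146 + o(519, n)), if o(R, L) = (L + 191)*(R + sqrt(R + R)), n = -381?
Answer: sqrt(390536 - 190*sqrt(1038)) ≈ 620.01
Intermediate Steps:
o(R, L) = (191 + L)*(R + sqrt(2)*sqrt(R)) (o(R, L) = (191 + L)*(R + sqrt(2*R)) = (191 + L)*(R + sqrt(2)*sqrt(R)))
sqrt(489146 + o(519, n)) = sqrt(489146 + (191*519 - 381*519 + 191*sqrt(2)*sqrt(519) - 381*sqrt(2)*sqrt(519))) = sqrt(489146 + (99129 - 197739 + 191*sqrt(1038) - 381*sqrt(1038))) = sqrt(489146 + (-98610 - 190*sqrt(1038))) = sqrt(390536 - 190*sqrt(1038))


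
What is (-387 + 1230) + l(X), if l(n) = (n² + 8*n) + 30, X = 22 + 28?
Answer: 3773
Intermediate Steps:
X = 50
l(n) = 30 + n² + 8*n
(-387 + 1230) + l(X) = (-387 + 1230) + (30 + 50² + 8*50) = 843 + (30 + 2500 + 400) = 843 + 2930 = 3773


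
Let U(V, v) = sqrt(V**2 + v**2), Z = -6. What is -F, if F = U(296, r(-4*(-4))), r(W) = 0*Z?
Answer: -296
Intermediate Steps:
r(W) = 0 (r(W) = 0*(-6) = 0)
F = 296 (F = sqrt(296**2 + 0**2) = sqrt(87616 + 0) = sqrt(87616) = 296)
-F = -1*296 = -296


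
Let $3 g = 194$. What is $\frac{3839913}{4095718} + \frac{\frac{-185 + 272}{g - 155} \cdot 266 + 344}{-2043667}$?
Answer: $\frac{193325088495107}{206213353413866} \approx 0.9375$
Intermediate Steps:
$g = \frac{194}{3}$ ($g = \frac{1}{3} \cdot 194 = \frac{194}{3} \approx 64.667$)
$\frac{3839913}{4095718} + \frac{\frac{-185 + 272}{g - 155} \cdot 266 + 344}{-2043667} = \frac{3839913}{4095718} + \frac{\frac{-185 + 272}{\frac{194}{3} - 155} \cdot 266 + 344}{-2043667} = 3839913 \cdot \frac{1}{4095718} + \left(\frac{87}{- \frac{271}{3}} \cdot 266 + 344\right) \left(- \frac{1}{2043667}\right) = \frac{349083}{372338} + \left(87 \left(- \frac{3}{271}\right) 266 + 344\right) \left(- \frac{1}{2043667}\right) = \frac{349083}{372338} + \left(\left(- \frac{261}{271}\right) 266 + 344\right) \left(- \frac{1}{2043667}\right) = \frac{349083}{372338} + \left(- \frac{69426}{271} + 344\right) \left(- \frac{1}{2043667}\right) = \frac{349083}{372338} + \frac{23798}{271} \left(- \frac{1}{2043667}\right) = \frac{349083}{372338} - \frac{23798}{553833757} = \frac{193325088495107}{206213353413866}$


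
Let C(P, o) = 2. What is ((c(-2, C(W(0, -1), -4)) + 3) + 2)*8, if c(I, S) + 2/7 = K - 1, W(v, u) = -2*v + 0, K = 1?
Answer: 264/7 ≈ 37.714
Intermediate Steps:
W(v, u) = -2*v
c(I, S) = -2/7 (c(I, S) = -2/7 + (1 - 1) = -2/7 + 0 = -2/7)
((c(-2, C(W(0, -1), -4)) + 3) + 2)*8 = ((-2/7 + 3) + 2)*8 = (19/7 + 2)*8 = (33/7)*8 = 264/7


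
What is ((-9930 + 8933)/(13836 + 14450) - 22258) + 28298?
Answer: 170846443/28286 ≈ 6040.0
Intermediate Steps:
((-9930 + 8933)/(13836 + 14450) - 22258) + 28298 = (-997/28286 - 22258) + 28298 = -629590785/28286 + 28298 = 170846443/28286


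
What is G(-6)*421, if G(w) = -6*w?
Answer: 15156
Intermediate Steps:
G(-6)*421 = -6*(-6)*421 = 36*421 = 15156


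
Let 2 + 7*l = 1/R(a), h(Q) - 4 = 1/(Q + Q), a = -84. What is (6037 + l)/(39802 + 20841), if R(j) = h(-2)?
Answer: 633859/6367515 ≈ 0.099546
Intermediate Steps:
h(Q) = 4 + 1/(2*Q) (h(Q) = 4 + 1/(Q + Q) = 4 + 1/(2*Q))
R(j) = 15/4 (R(j) = 4 + (½)/(-2) = 4 + (½)*(-½) = 4 - ¼ = 15/4)
l = -26/105 (l = -2/7 + 1/(7*(15/4)) = -2/7 + (⅐)*(4/15) = -2/7 + 4/105 = -26/105 ≈ -0.24762)
(6037 + l)/(39802 + 20841) = (6037 - 26/105)/(39802 + 20841) = (633859/105)/60643 = (633859/105)*(1/60643) = 633859/6367515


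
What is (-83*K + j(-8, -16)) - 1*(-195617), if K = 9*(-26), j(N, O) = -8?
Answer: 215031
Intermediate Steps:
K = -234
(-83*K + j(-8, -16)) - 1*(-195617) = (-83*(-234) - 8) - 1*(-195617) = (19422 - 8) + 195617 = 19414 + 195617 = 215031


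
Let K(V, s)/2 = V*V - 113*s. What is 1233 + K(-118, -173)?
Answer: 68179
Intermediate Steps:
K(V, s) = -226*s + 2*V² (K(V, s) = 2*(V*V - 113*s) = 2*(V² - 113*s) = -226*s + 2*V²)
1233 + K(-118, -173) = 1233 + (-226*(-173) + 2*(-118)²) = 1233 + (39098 + 2*13924) = 1233 + (39098 + 27848) = 1233 + 66946 = 68179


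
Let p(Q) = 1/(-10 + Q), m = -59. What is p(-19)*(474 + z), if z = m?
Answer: -415/29 ≈ -14.310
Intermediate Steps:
z = -59
p(-19)*(474 + z) = (474 - 59)/(-10 - 19) = 415/(-29) = -1/29*415 = -415/29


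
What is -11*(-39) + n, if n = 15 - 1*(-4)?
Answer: 448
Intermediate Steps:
n = 19 (n = 15 + 4 = 19)
-11*(-39) + n = -11*(-39) + 19 = 429 + 19 = 448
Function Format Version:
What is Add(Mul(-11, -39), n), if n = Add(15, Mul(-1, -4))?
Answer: 448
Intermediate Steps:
n = 19 (n = Add(15, 4) = 19)
Add(Mul(-11, -39), n) = Add(Mul(-11, -39), 19) = Add(429, 19) = 448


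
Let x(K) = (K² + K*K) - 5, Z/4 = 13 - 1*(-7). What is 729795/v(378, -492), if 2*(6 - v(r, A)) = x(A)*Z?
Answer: -729795/19364914 ≈ -0.037686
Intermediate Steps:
Z = 80 (Z = 4*(13 - 1*(-7)) = 4*(13 + 7) = 4*20 = 80)
x(K) = -5 + 2*K² (x(K) = (K² + K²) - 5 = 2*K² - 5 = -5 + 2*K²)
v(r, A) = 206 - 80*A² (v(r, A) = 6 - (-5 + 2*A²)*80/2 = 6 - (-400 + 160*A²)/2 = 6 + (200 - 80*A²) = 206 - 80*A²)
729795/v(378, -492) = 729795/(206 - 80*(-492)²) = 729795/(206 - 80*242064) = 729795/(206 - 19365120) = 729795/(-19364914) = 729795*(-1/19364914) = -729795/19364914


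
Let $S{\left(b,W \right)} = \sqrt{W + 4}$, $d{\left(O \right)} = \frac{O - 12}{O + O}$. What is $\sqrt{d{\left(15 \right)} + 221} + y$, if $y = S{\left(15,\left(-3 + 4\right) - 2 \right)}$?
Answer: $\sqrt{3} + \frac{\sqrt{22110}}{10} \approx 16.601$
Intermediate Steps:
$d{\left(O \right)} = \frac{-12 + O}{2 O}$
$S{\left(b,W \right)} = \sqrt{4 + W}$
$y = \sqrt{3}$ ($y = \sqrt{4 + \left(\left(-3 + 4\right) - 2\right)} = \sqrt{4 + \left(1 - 2\right)} = \sqrt{4 - 1} = \sqrt{3} \approx 1.732$)
$\sqrt{d{\left(15 \right)} + 221} + y = \sqrt{\frac{-12 + 15}{2 \cdot 15} + 221} + \sqrt{3} = \sqrt{\frac{1}{2} \cdot \frac{1}{15} \cdot 3 + 221} + \sqrt{3} = \sqrt{\frac{1}{10} + 221} + \sqrt{3} = \sqrt{\frac{2211}{10}} + \sqrt{3} = \frac{\sqrt{22110}}{10} + \sqrt{3} = \sqrt{3} + \frac{\sqrt{22110}}{10}$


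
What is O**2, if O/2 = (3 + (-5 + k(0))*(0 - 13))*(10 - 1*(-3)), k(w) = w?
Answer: 3125824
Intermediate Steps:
O = 1768 (O = 2*((3 + (-5 + 0)*(0 - 13))*(10 - 1*(-3))) = 2*((3 - 5*(-13))*(10 + 3)) = 2*((3 + 65)*13) = 2*(68*13) = 2*884 = 1768)
O**2 = 1768**2 = 3125824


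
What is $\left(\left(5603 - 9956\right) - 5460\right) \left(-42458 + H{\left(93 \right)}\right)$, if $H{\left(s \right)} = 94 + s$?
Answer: $414805323$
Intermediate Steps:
$\left(\left(5603 - 9956\right) - 5460\right) \left(-42458 + H{\left(93 \right)}\right) = \left(\left(5603 - 9956\right) - 5460\right) \left(-42458 + \left(94 + 93\right)\right) = \left(-4353 - 5460\right) \left(-42458 + 187\right) = \left(-9813\right) \left(-42271\right) = 414805323$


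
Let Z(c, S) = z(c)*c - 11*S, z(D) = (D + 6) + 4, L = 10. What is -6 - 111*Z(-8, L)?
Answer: 13980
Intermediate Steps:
z(D) = 10 + D (z(D) = (6 + D) + 4 = 10 + D)
Z(c, S) = -11*S + c*(10 + c) (Z(c, S) = (10 + c)*c - 11*S = c*(10 + c) - 11*S = -11*S + c*(10 + c))
-6 - 111*Z(-8, L) = -6 - 111*(-11*10 - 8*(10 - 8)) = -6 - 111*(-110 - 8*2) = -6 - 111*(-110 - 16) = -6 - 111*(-126) = -6 + 13986 = 13980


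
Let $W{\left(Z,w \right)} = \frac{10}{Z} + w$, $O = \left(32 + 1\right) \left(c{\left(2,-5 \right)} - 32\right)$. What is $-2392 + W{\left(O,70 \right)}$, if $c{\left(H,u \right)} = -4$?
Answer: $- \frac{1379273}{594} \approx -2322.0$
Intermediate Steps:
$O = -1188$ ($O = \left(32 + 1\right) \left(-4 - 32\right) = 33 \left(-36\right) = -1188$)
$W{\left(Z,w \right)} = w + \frac{10}{Z}$
$-2392 + W{\left(O,70 \right)} = -2392 + \left(70 + \frac{10}{-1188}\right) = -2392 + \left(70 + 10 \left(- \frac{1}{1188}\right)\right) = -2392 + \left(70 - \frac{5}{594}\right) = -2392 + \frac{41575}{594} = - \frac{1379273}{594}$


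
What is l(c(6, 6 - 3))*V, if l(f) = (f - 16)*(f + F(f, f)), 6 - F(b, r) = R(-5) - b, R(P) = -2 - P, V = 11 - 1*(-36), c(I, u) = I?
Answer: -7050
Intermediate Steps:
V = 47 (V = 11 + 36 = 47)
F(b, r) = 3 + b (F(b, r) = 6 - ((-2 - 1*(-5)) - b) = 6 - ((-2 + 5) - b) = 6 - (3 - b) = 6 + (-3 + b) = 3 + b)
l(f) = (-16 + f)*(3 + 2*f) (l(f) = (f - 16)*(f + (3 + f)) = (-16 + f)*(3 + 2*f))
l(c(6, 6 - 3))*V = (-48 - 29*6 + 2*6²)*47 = (-48 - 174 + 2*36)*47 = (-48 - 174 + 72)*47 = -150*47 = -7050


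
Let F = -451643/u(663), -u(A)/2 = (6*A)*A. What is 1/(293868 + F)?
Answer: 5274828/1550103606347 ≈ 3.4029e-6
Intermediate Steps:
u(A) = -12*A² (u(A) = -2*6*A*A = -12*A²)
F = 451643/5274828 (F = -451643/((-12*663²)) = -451643/((-12*439569)) = -451643/(-5274828) = -451643*(-1/5274828) = 451643/5274828 ≈ 0.085622)
1/(293868 + F) = 1/(293868 + 451643/5274828) = 1/(1550103606347/5274828) = 5274828/1550103606347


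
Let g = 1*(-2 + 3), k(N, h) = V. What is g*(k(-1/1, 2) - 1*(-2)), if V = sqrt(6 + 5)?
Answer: 2 + sqrt(11) ≈ 5.3166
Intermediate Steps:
V = sqrt(11) ≈ 3.3166
k(N, h) = sqrt(11)
g = 1 (g = 1*1 = 1)
g*(k(-1/1, 2) - 1*(-2)) = 1*(sqrt(11) - 1*(-2)) = 1*(sqrt(11) + 2) = 1*(2 + sqrt(11)) = 2 + sqrt(11)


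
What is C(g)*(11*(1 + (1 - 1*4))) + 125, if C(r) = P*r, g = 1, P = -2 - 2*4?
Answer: 345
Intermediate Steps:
P = -10 (P = -2 - 8 = -10)
C(r) = -10*r
C(g)*(11*(1 + (1 - 1*4))) + 125 = (-10*1)*(11*(1 + (1 - 1*4))) + 125 = -110*(1 + (1 - 4)) + 125 = -110*(1 - 3) + 125 = -110*(-2) + 125 = -10*(-22) + 125 = 220 + 125 = 345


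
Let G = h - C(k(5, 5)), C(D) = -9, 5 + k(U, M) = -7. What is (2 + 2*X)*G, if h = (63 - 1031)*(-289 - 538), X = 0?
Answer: 1601090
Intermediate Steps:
h = 800536 (h = -968*(-827) = 800536)
k(U, M) = -12 (k(U, M) = -5 - 7 = -12)
G = 800545 (G = 800536 - 1*(-9) = 800536 + 9 = 800545)
(2 + 2*X)*G = (2 + 2*0)*800545 = (2 + 0)*800545 = 2*800545 = 1601090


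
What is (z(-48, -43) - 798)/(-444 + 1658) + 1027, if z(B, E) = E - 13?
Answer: 622962/607 ≈ 1026.3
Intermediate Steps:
z(B, E) = -13 + E
(z(-48, -43) - 798)/(-444 + 1658) + 1027 = ((-13 - 43) - 798)/(-444 + 1658) + 1027 = (-56 - 798)/1214 + 1027 = -854*1/1214 + 1027 = -427/607 + 1027 = 622962/607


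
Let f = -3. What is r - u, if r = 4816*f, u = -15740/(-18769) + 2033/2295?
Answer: -622419785717/43074855 ≈ -14450.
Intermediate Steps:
u = 74280677/43074855 (u = -15740*(-1/18769) + 2033*(1/2295) = 15740/18769 + 2033/2295 = 74280677/43074855 ≈ 1.7245)
r = -14448 (r = 4816*(-3) = -14448)
r - u = -14448 - 1*74280677/43074855 = -14448 - 74280677/43074855 = -622419785717/43074855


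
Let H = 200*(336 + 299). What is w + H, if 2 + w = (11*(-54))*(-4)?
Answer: 129374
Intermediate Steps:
w = 2374 (w = -2 + (11*(-54))*(-4) = -2 - 594*(-4) = -2 + 2376 = 2374)
H = 127000 (H = 200*635 = 127000)
w + H = 2374 + 127000 = 129374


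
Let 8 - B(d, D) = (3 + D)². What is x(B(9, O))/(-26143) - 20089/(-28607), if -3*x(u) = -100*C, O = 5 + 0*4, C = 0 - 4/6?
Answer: 4732401943/6730855209 ≈ 0.70309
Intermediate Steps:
C = -⅔ (C = 0 - 4*⅙ = 0 - ⅔ = -⅔ ≈ -0.66667)
O = 5 (O = 5 + 0 = 5)
B(d, D) = 8 - (3 + D)²
x(u) = -200/9 (x(u) = -(-100)*(-2)/(3*3) = -⅓*200/3 = -200/9)
x(B(9, O))/(-26143) - 20089/(-28607) = -200/9/(-26143) - 20089/(-28607) = -200/9*(-1/26143) - 20089*(-1/28607) = 200/235287 + 20089/28607 = 4732401943/6730855209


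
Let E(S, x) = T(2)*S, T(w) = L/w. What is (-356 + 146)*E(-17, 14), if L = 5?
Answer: 8925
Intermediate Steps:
T(w) = 5/w
E(S, x) = 5*S/2 (E(S, x) = (5/2)*S = (5*(½))*S = 5*S/2)
(-356 + 146)*E(-17, 14) = (-356 + 146)*((5/2)*(-17)) = -210*(-85/2) = 8925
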